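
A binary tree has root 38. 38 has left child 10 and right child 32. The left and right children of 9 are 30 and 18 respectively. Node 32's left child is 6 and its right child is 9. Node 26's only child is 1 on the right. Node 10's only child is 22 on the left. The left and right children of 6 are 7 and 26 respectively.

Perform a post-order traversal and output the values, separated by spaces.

Post-order visits the left subtree, then the right subtree, then the node.
At 38: go left to 10.
  At 10: go left to 22.
    22 is a leaf — visit 22.
  At 10: no right child.
  Visit 10.
At 38: go right to 32.
  At 32: go left to 6.
    At 6: go left to 7.
      7 is a leaf — visit 7.
    At 6: go right to 26.
      At 26: no left child.
      At 26: go right to 1.
        1 is a leaf — visit 1.
      Visit 26.
    Visit 6.
  At 32: go right to 9.
    At 9: go left to 30.
      30 is a leaf — visit 30.
    At 9: go right to 18.
      18 is a leaf — visit 18.
    Visit 9.
  Visit 32.
Visit 38.

22 10 7 1 26 6 30 18 9 32 38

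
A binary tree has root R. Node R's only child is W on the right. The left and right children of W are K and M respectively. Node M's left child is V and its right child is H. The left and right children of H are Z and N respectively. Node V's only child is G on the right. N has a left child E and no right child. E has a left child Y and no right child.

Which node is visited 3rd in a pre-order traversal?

Pre-order visits the node, then its left subtree, then its right subtree.
Visit R.
At R: no left child.
At R: go right to W.
  Visit W.
  At W: go left to K.
    K is a leaf — visit K.
  At W: go right to M.
    Visit M.
    At M: go left to V.
      Visit V.
      At V: no left child.
      At V: go right to G.
        G is a leaf — visit G.
    At M: go right to H.
      Visit H.
      At H: go left to Z.
        Z is a leaf — visit Z.
      At H: go right to N.
        Visit N.
        At N: go left to E.
          Visit E.
          At E: go left to Y.
            Y is a leaf — visit Y.
          At E: no right child.
        At N: no right child.
Full pre-order sequence: R, W, K, M, V, G, H, Z, N, E, Y.

K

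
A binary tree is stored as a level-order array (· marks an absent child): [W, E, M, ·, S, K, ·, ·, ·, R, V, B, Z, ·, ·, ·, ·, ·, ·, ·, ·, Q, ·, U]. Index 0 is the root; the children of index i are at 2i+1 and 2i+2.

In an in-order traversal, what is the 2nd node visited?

R

In-order visits the left subtree, then the node, then the right subtree.
At W: go left to E.
  At E: no left child.
  Visit E.
  At E: go right to S.
    At S: go left to R.
      R is a leaf — visit R.
    Visit S.
    At S: go right to V.
      At V: go left to Q.
        Q is a leaf — visit Q.
      Visit V.
      At V: no right child.
Visit W.
At W: go right to M.
  At M: go left to K.
    At K: go left to B.
      At B: go left to U.
        U is a leaf — visit U.
      Visit B.
      At B: no right child.
    Visit K.
    At K: go right to Z.
      Z is a leaf — visit Z.
  Visit M.
  At M: no right child.
Full in-order sequence: E, R, S, Q, V, W, U, B, K, Z, M.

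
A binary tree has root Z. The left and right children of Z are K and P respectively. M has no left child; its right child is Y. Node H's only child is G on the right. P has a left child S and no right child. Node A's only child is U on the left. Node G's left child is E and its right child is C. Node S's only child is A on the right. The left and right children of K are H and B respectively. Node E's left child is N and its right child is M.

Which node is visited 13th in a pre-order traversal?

Pre-order visits the node, then its left subtree, then its right subtree.
Visit Z.
At Z: go left to K.
  Visit K.
  At K: go left to H.
    Visit H.
    At H: no left child.
    At H: go right to G.
      Visit G.
      At G: go left to E.
        Visit E.
        At E: go left to N.
          N is a leaf — visit N.
        At E: go right to M.
          Visit M.
          At M: no left child.
          At M: go right to Y.
            Y is a leaf — visit Y.
      At G: go right to C.
        C is a leaf — visit C.
  At K: go right to B.
    B is a leaf — visit B.
At Z: go right to P.
  Visit P.
  At P: go left to S.
    Visit S.
    At S: no left child.
    At S: go right to A.
      Visit A.
      At A: go left to U.
        U is a leaf — visit U.
      At A: no right child.
  At P: no right child.
Full pre-order sequence: Z, K, H, G, E, N, M, Y, C, B, P, S, A, U.

A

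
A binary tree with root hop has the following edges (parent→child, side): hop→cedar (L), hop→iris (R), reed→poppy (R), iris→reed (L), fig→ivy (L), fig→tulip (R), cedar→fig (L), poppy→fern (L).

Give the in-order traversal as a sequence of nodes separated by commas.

ivy, fig, tulip, cedar, hop, reed, fern, poppy, iris

In-order visits the left subtree, then the node, then the right subtree.
At hop: go left to cedar.
  At cedar: go left to fig.
    At fig: go left to ivy.
      ivy is a leaf — visit ivy.
    Visit fig.
    At fig: go right to tulip.
      tulip is a leaf — visit tulip.
  Visit cedar.
  At cedar: no right child.
Visit hop.
At hop: go right to iris.
  At iris: go left to reed.
    At reed: no left child.
    Visit reed.
    At reed: go right to poppy.
      At poppy: go left to fern.
        fern is a leaf — visit fern.
      Visit poppy.
      At poppy: no right child.
  Visit iris.
  At iris: no right child.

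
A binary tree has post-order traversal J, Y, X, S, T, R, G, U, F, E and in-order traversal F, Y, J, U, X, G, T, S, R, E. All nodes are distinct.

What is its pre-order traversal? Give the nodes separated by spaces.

E F U Y J G X R T S

The last element of post-order is the root; it splits in-order into left and right subtrees.
Root E: left subtree has 9 nodes {F, Y, J, U, X, G, T, S, R}, right has 0 { }.
  Root F: left subtree has 0 nodes { }, right has 8 {Y, J, U, X, G, T, S, R}.
    Root U: left subtree has 2 nodes {Y, J}, right has 5 {X, G, T, S, R}.
      Root Y: left subtree has 0 nodes { }, right has 1 {J}.
      Root G: left subtree has 1 node {X}, right has 3 {T, S, R}.
        Root R: left subtree has 2 nodes {T, S}, right has 0 { }.
          Root T: left subtree has 0 nodes { }, right has 1 {S}.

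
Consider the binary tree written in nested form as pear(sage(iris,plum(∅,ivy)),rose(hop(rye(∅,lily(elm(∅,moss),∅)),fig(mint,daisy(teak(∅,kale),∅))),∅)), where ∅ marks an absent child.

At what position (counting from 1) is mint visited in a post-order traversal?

9

Post-order visits the left subtree, then the right subtree, then the node.
At pear: go left to sage.
  At sage: go left to iris.
    iris is a leaf — visit iris.
  At sage: go right to plum.
    At plum: no left child.
    At plum: go right to ivy.
      ivy is a leaf — visit ivy.
    Visit plum.
  Visit sage.
At pear: go right to rose.
  At rose: go left to hop.
    At hop: go left to rye.
      At rye: no left child.
      At rye: go right to lily.
        At lily: go left to elm.
          At elm: no left child.
          At elm: go right to moss.
            moss is a leaf — visit moss.
          Visit elm.
        At lily: no right child.
        Visit lily.
      Visit rye.
    At hop: go right to fig.
      At fig: go left to mint.
        mint is a leaf — visit mint.
      At fig: go right to daisy.
        At daisy: go left to teak.
          At teak: no left child.
          At teak: go right to kale.
            kale is a leaf — visit kale.
          Visit teak.
        At daisy: no right child.
        Visit daisy.
      Visit fig.
    Visit hop.
  At rose: no right child.
  Visit rose.
Visit pear.
Full post-order sequence: iris, ivy, plum, sage, moss, elm, lily, rye, mint, kale, teak, daisy, fig, hop, rose, pear.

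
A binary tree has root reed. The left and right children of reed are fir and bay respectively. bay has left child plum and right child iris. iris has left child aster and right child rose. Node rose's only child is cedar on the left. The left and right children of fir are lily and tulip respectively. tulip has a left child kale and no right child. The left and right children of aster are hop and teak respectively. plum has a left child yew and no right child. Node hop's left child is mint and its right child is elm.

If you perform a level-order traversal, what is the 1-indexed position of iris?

Level-order visits nodes level by level from the root, left to right within each level.
Level 0: reed
Level 1: fir, bay
Level 2: lily, tulip, plum, iris
Level 3: kale, yew, aster, rose
Level 4: hop, teak, cedar
Level 5: mint, elm
Full level-order sequence: reed, fir, bay, lily, tulip, plum, iris, kale, yew, aster, rose, hop, teak, cedar, mint, elm.

7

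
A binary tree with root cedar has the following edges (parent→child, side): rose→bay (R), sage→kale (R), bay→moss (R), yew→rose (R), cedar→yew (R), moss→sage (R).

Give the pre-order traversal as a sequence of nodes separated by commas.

Pre-order visits the node, then its left subtree, then its right subtree.
Visit cedar.
At cedar: no left child.
At cedar: go right to yew.
  Visit yew.
  At yew: no left child.
  At yew: go right to rose.
    Visit rose.
    At rose: no left child.
    At rose: go right to bay.
      Visit bay.
      At bay: no left child.
      At bay: go right to moss.
        Visit moss.
        At moss: no left child.
        At moss: go right to sage.
          Visit sage.
          At sage: no left child.
          At sage: go right to kale.
            kale is a leaf — visit kale.

cedar, yew, rose, bay, moss, sage, kale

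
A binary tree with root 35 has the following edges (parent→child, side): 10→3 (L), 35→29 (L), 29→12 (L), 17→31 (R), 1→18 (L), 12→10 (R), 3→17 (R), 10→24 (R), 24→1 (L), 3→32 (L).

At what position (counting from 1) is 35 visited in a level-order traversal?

Level-order visits nodes level by level from the root, left to right within each level.
Level 0: 35
Level 1: 29
Level 2: 12
Level 3: 10
Level 4: 3, 24
Level 5: 32, 17, 1
Level 6: 31, 18
Full level-order sequence: 35, 29, 12, 10, 3, 24, 32, 17, 1, 31, 18.

1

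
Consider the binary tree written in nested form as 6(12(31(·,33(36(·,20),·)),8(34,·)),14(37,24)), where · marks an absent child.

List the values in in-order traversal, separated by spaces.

31 36 20 33 12 34 8 6 37 14 24

In-order visits the left subtree, then the node, then the right subtree.
At 6: go left to 12.
  At 12: go left to 31.
    At 31: no left child.
    Visit 31.
    At 31: go right to 33.
      At 33: go left to 36.
        At 36: no left child.
        Visit 36.
        At 36: go right to 20.
          20 is a leaf — visit 20.
      Visit 33.
      At 33: no right child.
  Visit 12.
  At 12: go right to 8.
    At 8: go left to 34.
      34 is a leaf — visit 34.
    Visit 8.
    At 8: no right child.
Visit 6.
At 6: go right to 14.
  At 14: go left to 37.
    37 is a leaf — visit 37.
  Visit 14.
  At 14: go right to 24.
    24 is a leaf — visit 24.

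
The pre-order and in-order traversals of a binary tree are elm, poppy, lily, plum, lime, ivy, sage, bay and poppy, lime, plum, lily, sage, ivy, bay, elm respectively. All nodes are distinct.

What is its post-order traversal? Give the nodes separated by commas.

The first element of pre-order is the root; it splits in-order into left and right subtrees.
Root elm: left subtree has 7 nodes {poppy, lime, plum, lily, sage, ivy, bay}, right has 0 { }.
  Root poppy: left subtree has 0 nodes { }, right has 6 {lime, plum, lily, sage, ivy, bay}.
    Root lily: left subtree has 2 nodes {lime, plum}, right has 3 {sage, ivy, bay}.
      Root plum: left subtree has 1 node {lime}, right has 0 { }.
      Root ivy: left subtree has 1 node {sage}, right has 1 {bay}.

lime, plum, sage, bay, ivy, lily, poppy, elm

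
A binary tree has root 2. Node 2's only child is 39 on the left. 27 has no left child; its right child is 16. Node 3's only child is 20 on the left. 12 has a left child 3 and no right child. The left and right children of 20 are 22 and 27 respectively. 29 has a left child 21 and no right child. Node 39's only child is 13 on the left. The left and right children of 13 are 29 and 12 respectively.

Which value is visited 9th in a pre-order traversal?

22

Pre-order visits the node, then its left subtree, then its right subtree.
Visit 2.
At 2: go left to 39.
  Visit 39.
  At 39: go left to 13.
    Visit 13.
    At 13: go left to 29.
      Visit 29.
      At 29: go left to 21.
        21 is a leaf — visit 21.
      At 29: no right child.
    At 13: go right to 12.
      Visit 12.
      At 12: go left to 3.
        Visit 3.
        At 3: go left to 20.
          Visit 20.
          At 20: go left to 22.
            22 is a leaf — visit 22.
          At 20: go right to 27.
            Visit 27.
            At 27: no left child.
            At 27: go right to 16.
              16 is a leaf — visit 16.
        At 3: no right child.
      At 12: no right child.
  At 39: no right child.
At 2: no right child.
Full pre-order sequence: 2, 39, 13, 29, 21, 12, 3, 20, 22, 27, 16.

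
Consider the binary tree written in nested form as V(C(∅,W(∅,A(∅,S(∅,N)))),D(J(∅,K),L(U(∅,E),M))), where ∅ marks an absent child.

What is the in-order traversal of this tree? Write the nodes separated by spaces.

In-order visits the left subtree, then the node, then the right subtree.
At V: go left to C.
  At C: no left child.
  Visit C.
  At C: go right to W.
    At W: no left child.
    Visit W.
    At W: go right to A.
      At A: no left child.
      Visit A.
      At A: go right to S.
        At S: no left child.
        Visit S.
        At S: go right to N.
          N is a leaf — visit N.
Visit V.
At V: go right to D.
  At D: go left to J.
    At J: no left child.
    Visit J.
    At J: go right to K.
      K is a leaf — visit K.
  Visit D.
  At D: go right to L.
    At L: go left to U.
      At U: no left child.
      Visit U.
      At U: go right to E.
        E is a leaf — visit E.
    Visit L.
    At L: go right to M.
      M is a leaf — visit M.

C W A S N V J K D U E L M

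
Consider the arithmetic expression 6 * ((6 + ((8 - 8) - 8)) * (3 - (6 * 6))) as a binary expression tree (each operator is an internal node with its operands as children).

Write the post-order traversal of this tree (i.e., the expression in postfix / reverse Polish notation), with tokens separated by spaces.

Post-order on an expression tree gives postfix notation: for each operator, emit left operand, right operand, then the operator.

6 6 8 8 - 8 - + 3 6 6 * - * *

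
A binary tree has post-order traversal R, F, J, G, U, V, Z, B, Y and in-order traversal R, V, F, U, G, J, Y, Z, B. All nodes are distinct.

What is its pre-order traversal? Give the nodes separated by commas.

The last element of post-order is the root; it splits in-order into left and right subtrees.
Root Y: left subtree has 6 nodes {R, V, F, U, G, J}, right has 2 {Z, B}.
  Root V: left subtree has 1 node {R}, right has 4 {F, U, G, J}.
    Root U: left subtree has 1 node {F}, right has 2 {G, J}.
      Root G: left subtree has 0 nodes { }, right has 1 {J}.
  Root B: left subtree has 1 node {Z}, right has 0 { }.

Y, V, R, U, F, G, J, B, Z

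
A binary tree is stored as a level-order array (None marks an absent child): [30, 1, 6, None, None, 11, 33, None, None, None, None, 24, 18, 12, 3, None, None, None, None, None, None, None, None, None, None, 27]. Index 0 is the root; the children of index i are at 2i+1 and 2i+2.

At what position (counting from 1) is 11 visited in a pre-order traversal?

4

Pre-order visits the node, then its left subtree, then its right subtree.
Visit 30.
At 30: go left to 1.
  1 is a leaf — visit 1.
At 30: go right to 6.
  Visit 6.
  At 6: go left to 11.
    Visit 11.
    At 11: go left to 24.
      24 is a leaf — visit 24.
    At 11: go right to 18.
      Visit 18.
      At 18: go left to 27.
        27 is a leaf — visit 27.
      At 18: no right child.
  At 6: go right to 33.
    Visit 33.
    At 33: go left to 12.
      12 is a leaf — visit 12.
    At 33: go right to 3.
      3 is a leaf — visit 3.
Full pre-order sequence: 30, 1, 6, 11, 24, 18, 27, 33, 12, 3.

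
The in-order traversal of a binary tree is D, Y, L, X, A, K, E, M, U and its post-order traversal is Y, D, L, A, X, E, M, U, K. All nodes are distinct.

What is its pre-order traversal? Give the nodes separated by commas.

K, X, L, D, Y, A, U, M, E

The last element of post-order is the root; it splits in-order into left and right subtrees.
Root K: left subtree has 5 nodes {D, Y, L, X, A}, right has 3 {E, M, U}.
  Root X: left subtree has 3 nodes {D, Y, L}, right has 1 {A}.
    Root L: left subtree has 2 nodes {D, Y}, right has 0 { }.
      Root D: left subtree has 0 nodes { }, right has 1 {Y}.
  Root U: left subtree has 2 nodes {E, M}, right has 0 { }.
    Root M: left subtree has 1 node {E}, right has 0 { }.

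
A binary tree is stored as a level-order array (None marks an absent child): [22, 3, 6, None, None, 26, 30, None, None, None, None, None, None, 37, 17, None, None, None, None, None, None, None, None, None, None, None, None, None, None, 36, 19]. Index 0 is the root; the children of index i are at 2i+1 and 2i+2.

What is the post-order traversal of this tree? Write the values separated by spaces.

3 26 37 36 19 17 30 6 22

Post-order visits the left subtree, then the right subtree, then the node.
At 22: go left to 3.
  3 is a leaf — visit 3.
At 22: go right to 6.
  At 6: go left to 26.
    26 is a leaf — visit 26.
  At 6: go right to 30.
    At 30: go left to 37.
      37 is a leaf — visit 37.
    At 30: go right to 17.
      At 17: go left to 36.
        36 is a leaf — visit 36.
      At 17: go right to 19.
        19 is a leaf — visit 19.
      Visit 17.
    Visit 30.
  Visit 6.
Visit 22.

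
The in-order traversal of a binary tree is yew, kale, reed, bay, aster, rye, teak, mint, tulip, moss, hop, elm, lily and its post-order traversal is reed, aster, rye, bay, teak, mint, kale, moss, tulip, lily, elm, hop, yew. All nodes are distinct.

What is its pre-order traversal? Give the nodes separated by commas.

The last element of post-order is the root; it splits in-order into left and right subtrees.
Root yew: left subtree has 0 nodes { }, right has 12 {kale, reed, bay, aster, rye, teak, mint, tulip, moss, hop, elm, lily}.
  Root hop: left subtree has 9 nodes {kale, reed, bay, aster, rye, teak, mint, tulip, moss}, right has 2 {elm, lily}.
    Root tulip: left subtree has 7 nodes {kale, reed, bay, aster, rye, teak, mint}, right has 1 {moss}.
      Root kale: left subtree has 0 nodes { }, right has 6 {reed, bay, aster, rye, teak, mint}.
        Root mint: left subtree has 5 nodes {reed, bay, aster, rye, teak}, right has 0 { }.
          Root teak: left subtree has 4 nodes {reed, bay, aster, rye}, right has 0 { }.
            Root bay: left subtree has 1 node {reed}, right has 2 {aster, rye}.
              Root rye: left subtree has 1 node {aster}, right has 0 { }.
    Root elm: left subtree has 0 nodes { }, right has 1 {lily}.

yew, hop, tulip, kale, mint, teak, bay, reed, rye, aster, moss, elm, lily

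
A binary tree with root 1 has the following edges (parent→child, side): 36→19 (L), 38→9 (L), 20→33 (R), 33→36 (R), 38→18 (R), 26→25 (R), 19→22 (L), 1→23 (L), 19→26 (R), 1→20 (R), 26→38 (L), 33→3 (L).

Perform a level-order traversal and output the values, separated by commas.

1, 23, 20, 33, 3, 36, 19, 22, 26, 38, 25, 9, 18

Level-order visits nodes level by level from the root, left to right within each level.
Level 0: 1
Level 1: 23, 20
Level 2: 33
Level 3: 3, 36
Level 4: 19
Level 5: 22, 26
Level 6: 38, 25
Level 7: 9, 18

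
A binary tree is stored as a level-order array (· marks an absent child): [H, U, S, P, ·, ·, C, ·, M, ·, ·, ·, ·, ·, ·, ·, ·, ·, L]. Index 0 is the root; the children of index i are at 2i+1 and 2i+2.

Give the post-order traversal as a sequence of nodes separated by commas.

Post-order visits the left subtree, then the right subtree, then the node.
At H: go left to U.
  At U: go left to P.
    At P: no left child.
    At P: go right to M.
      At M: no left child.
      At M: go right to L.
        L is a leaf — visit L.
      Visit M.
    Visit P.
  At U: no right child.
  Visit U.
At H: go right to S.
  At S: no left child.
  At S: go right to C.
    C is a leaf — visit C.
  Visit S.
Visit H.

L, M, P, U, C, S, H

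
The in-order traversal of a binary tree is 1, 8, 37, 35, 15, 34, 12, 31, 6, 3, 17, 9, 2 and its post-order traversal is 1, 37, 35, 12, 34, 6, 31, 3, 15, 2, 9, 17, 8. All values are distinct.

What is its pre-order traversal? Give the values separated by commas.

The last element of post-order is the root; it splits in-order into left and right subtrees.
Root 8: left subtree has 1 node {1}, right has 11 {37, 35, 15, 34, 12, 31, 6, 3, 17, 9, 2}.
  Root 17: left subtree has 8 nodes {37, 35, 15, 34, 12, 31, 6, 3}, right has 2 {9, 2}.
    Root 15: left subtree has 2 nodes {37, 35}, right has 5 {34, 12, 31, 6, 3}.
      Root 35: left subtree has 1 node {37}, right has 0 { }.
      Root 3: left subtree has 4 nodes {34, 12, 31, 6}, right has 0 { }.
        Root 31: left subtree has 2 nodes {34, 12}, right has 1 {6}.
          Root 34: left subtree has 0 nodes { }, right has 1 {12}.
    Root 9: left subtree has 0 nodes { }, right has 1 {2}.

8, 1, 17, 15, 35, 37, 3, 31, 34, 12, 6, 9, 2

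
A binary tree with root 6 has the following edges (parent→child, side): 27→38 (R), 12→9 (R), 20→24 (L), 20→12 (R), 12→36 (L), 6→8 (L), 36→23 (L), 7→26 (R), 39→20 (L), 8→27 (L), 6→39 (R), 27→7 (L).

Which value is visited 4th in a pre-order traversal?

Pre-order visits the node, then its left subtree, then its right subtree.
Visit 6.
At 6: go left to 8.
  Visit 8.
  At 8: go left to 27.
    Visit 27.
    At 27: go left to 7.
      Visit 7.
      At 7: no left child.
      At 7: go right to 26.
        26 is a leaf — visit 26.
    At 27: go right to 38.
      38 is a leaf — visit 38.
  At 8: no right child.
At 6: go right to 39.
  Visit 39.
  At 39: go left to 20.
    Visit 20.
    At 20: go left to 24.
      24 is a leaf — visit 24.
    At 20: go right to 12.
      Visit 12.
      At 12: go left to 36.
        Visit 36.
        At 36: go left to 23.
          23 is a leaf — visit 23.
        At 36: no right child.
      At 12: go right to 9.
        9 is a leaf — visit 9.
  At 39: no right child.
Full pre-order sequence: 6, 8, 27, 7, 26, 38, 39, 20, 24, 12, 36, 23, 9.

7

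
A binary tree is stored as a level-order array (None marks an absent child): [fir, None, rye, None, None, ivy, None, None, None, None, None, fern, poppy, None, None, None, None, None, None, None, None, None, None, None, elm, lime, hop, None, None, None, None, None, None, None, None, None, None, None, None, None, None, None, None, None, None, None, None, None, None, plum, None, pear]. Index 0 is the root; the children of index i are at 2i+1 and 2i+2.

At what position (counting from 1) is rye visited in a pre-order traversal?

Pre-order visits the node, then its left subtree, then its right subtree.
Visit fir.
At fir: no left child.
At fir: go right to rye.
  Visit rye.
  At rye: go left to ivy.
    Visit ivy.
    At ivy: go left to fern.
      Visit fern.
      At fern: no left child.
      At fern: go right to elm.
        Visit elm.
        At elm: go left to plum.
          plum is a leaf — visit plum.
        At elm: no right child.
    At ivy: go right to poppy.
      Visit poppy.
      At poppy: go left to lime.
        Visit lime.
        At lime: go left to pear.
          pear is a leaf — visit pear.
        At lime: no right child.
      At poppy: go right to hop.
        hop is a leaf — visit hop.
  At rye: no right child.
Full pre-order sequence: fir, rye, ivy, fern, elm, plum, poppy, lime, pear, hop.

2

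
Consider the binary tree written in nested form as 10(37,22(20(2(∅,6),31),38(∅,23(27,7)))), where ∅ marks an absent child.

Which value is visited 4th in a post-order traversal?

Post-order visits the left subtree, then the right subtree, then the node.
At 10: go left to 37.
  37 is a leaf — visit 37.
At 10: go right to 22.
  At 22: go left to 20.
    At 20: go left to 2.
      At 2: no left child.
      At 2: go right to 6.
        6 is a leaf — visit 6.
      Visit 2.
    At 20: go right to 31.
      31 is a leaf — visit 31.
    Visit 20.
  At 22: go right to 38.
    At 38: no left child.
    At 38: go right to 23.
      At 23: go left to 27.
        27 is a leaf — visit 27.
      At 23: go right to 7.
        7 is a leaf — visit 7.
      Visit 23.
    Visit 38.
  Visit 22.
Visit 10.
Full post-order sequence: 37, 6, 2, 31, 20, 27, 7, 23, 38, 22, 10.

31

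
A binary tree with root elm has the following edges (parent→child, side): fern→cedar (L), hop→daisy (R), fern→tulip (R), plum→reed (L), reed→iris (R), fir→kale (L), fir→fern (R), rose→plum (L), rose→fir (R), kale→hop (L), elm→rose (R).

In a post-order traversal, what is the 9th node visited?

Post-order visits the left subtree, then the right subtree, then the node.
At elm: no left child.
At elm: go right to rose.
  At rose: go left to plum.
    At plum: go left to reed.
      At reed: no left child.
      At reed: go right to iris.
        iris is a leaf — visit iris.
      Visit reed.
    At plum: no right child.
    Visit plum.
  At rose: go right to fir.
    At fir: go left to kale.
      At kale: go left to hop.
        At hop: no left child.
        At hop: go right to daisy.
          daisy is a leaf — visit daisy.
        Visit hop.
      At kale: no right child.
      Visit kale.
    At fir: go right to fern.
      At fern: go left to cedar.
        cedar is a leaf — visit cedar.
      At fern: go right to tulip.
        tulip is a leaf — visit tulip.
      Visit fern.
    Visit fir.
  Visit rose.
Visit elm.
Full post-order sequence: iris, reed, plum, daisy, hop, kale, cedar, tulip, fern, fir, rose, elm.

fern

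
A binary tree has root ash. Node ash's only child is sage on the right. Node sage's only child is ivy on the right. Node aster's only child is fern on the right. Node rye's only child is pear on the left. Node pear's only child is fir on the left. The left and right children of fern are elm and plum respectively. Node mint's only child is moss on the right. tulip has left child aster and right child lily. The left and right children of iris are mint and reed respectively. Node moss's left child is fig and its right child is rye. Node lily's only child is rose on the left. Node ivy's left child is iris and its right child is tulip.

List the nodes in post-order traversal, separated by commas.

fig, fir, pear, rye, moss, mint, reed, iris, elm, plum, fern, aster, rose, lily, tulip, ivy, sage, ash

Post-order visits the left subtree, then the right subtree, then the node.
At ash: no left child.
At ash: go right to sage.
  At sage: no left child.
  At sage: go right to ivy.
    At ivy: go left to iris.
      At iris: go left to mint.
        At mint: no left child.
        At mint: go right to moss.
          At moss: go left to fig.
            fig is a leaf — visit fig.
          At moss: go right to rye.
            At rye: go left to pear.
              At pear: go left to fir.
                fir is a leaf — visit fir.
              At pear: no right child.
              Visit pear.
            At rye: no right child.
            Visit rye.
          Visit moss.
        Visit mint.
      At iris: go right to reed.
        reed is a leaf — visit reed.
      Visit iris.
    At ivy: go right to tulip.
      At tulip: go left to aster.
        At aster: no left child.
        At aster: go right to fern.
          At fern: go left to elm.
            elm is a leaf — visit elm.
          At fern: go right to plum.
            plum is a leaf — visit plum.
          Visit fern.
        Visit aster.
      At tulip: go right to lily.
        At lily: go left to rose.
          rose is a leaf — visit rose.
        At lily: no right child.
        Visit lily.
      Visit tulip.
    Visit ivy.
  Visit sage.
Visit ash.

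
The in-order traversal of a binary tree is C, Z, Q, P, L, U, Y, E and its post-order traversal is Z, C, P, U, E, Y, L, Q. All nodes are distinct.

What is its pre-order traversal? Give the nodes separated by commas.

The last element of post-order is the root; it splits in-order into left and right subtrees.
Root Q: left subtree has 2 nodes {C, Z}, right has 5 {P, L, U, Y, E}.
  Root C: left subtree has 0 nodes { }, right has 1 {Z}.
  Root L: left subtree has 1 node {P}, right has 3 {U, Y, E}.
    Root Y: left subtree has 1 node {U}, right has 1 {E}.

Q, C, Z, L, P, Y, U, E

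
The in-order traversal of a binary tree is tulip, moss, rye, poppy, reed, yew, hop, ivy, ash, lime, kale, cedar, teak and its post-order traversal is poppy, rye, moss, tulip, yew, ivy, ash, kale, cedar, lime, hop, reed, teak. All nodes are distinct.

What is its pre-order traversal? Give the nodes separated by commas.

The last element of post-order is the root; it splits in-order into left and right subtrees.
Root teak: left subtree has 12 nodes {tulip, moss, rye, poppy, reed, yew, hop, ivy, ash, lime, kale, cedar}, right has 0 { }.
  Root reed: left subtree has 4 nodes {tulip, moss, rye, poppy}, right has 7 {yew, hop, ivy, ash, lime, kale, cedar}.
    Root tulip: left subtree has 0 nodes { }, right has 3 {moss, rye, poppy}.
      Root moss: left subtree has 0 nodes { }, right has 2 {rye, poppy}.
        Root rye: left subtree has 0 nodes { }, right has 1 {poppy}.
    Root hop: left subtree has 1 node {yew}, right has 5 {ivy, ash, lime, kale, cedar}.
      Root lime: left subtree has 2 nodes {ivy, ash}, right has 2 {kale, cedar}.
        Root ash: left subtree has 1 node {ivy}, right has 0 { }.
        Root cedar: left subtree has 1 node {kale}, right has 0 { }.

teak, reed, tulip, moss, rye, poppy, hop, yew, lime, ash, ivy, cedar, kale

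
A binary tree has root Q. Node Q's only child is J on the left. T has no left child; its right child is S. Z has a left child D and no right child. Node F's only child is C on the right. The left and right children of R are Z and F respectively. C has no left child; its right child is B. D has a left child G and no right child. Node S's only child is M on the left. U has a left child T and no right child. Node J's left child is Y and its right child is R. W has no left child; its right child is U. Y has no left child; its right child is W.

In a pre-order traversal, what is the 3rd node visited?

Pre-order visits the node, then its left subtree, then its right subtree.
Visit Q.
At Q: go left to J.
  Visit J.
  At J: go left to Y.
    Visit Y.
    At Y: no left child.
    At Y: go right to W.
      Visit W.
      At W: no left child.
      At W: go right to U.
        Visit U.
        At U: go left to T.
          Visit T.
          At T: no left child.
          At T: go right to S.
            Visit S.
            At S: go left to M.
              M is a leaf — visit M.
            At S: no right child.
        At U: no right child.
  At J: go right to R.
    Visit R.
    At R: go left to Z.
      Visit Z.
      At Z: go left to D.
        Visit D.
        At D: go left to G.
          G is a leaf — visit G.
        At D: no right child.
      At Z: no right child.
    At R: go right to F.
      Visit F.
      At F: no left child.
      At F: go right to C.
        Visit C.
        At C: no left child.
        At C: go right to B.
          B is a leaf — visit B.
At Q: no right child.
Full pre-order sequence: Q, J, Y, W, U, T, S, M, R, Z, D, G, F, C, B.

Y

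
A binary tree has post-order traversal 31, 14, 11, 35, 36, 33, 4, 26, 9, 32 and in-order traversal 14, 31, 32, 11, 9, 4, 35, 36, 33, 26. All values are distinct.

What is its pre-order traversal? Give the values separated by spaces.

32 14 31 9 11 26 4 33 36 35

The last element of post-order is the root; it splits in-order into left and right subtrees.
Root 32: left subtree has 2 nodes {14, 31}, right has 7 {11, 9, 4, 35, 36, 33, 26}.
  Root 14: left subtree has 0 nodes { }, right has 1 {31}.
  Root 9: left subtree has 1 node {11}, right has 5 {4, 35, 36, 33, 26}.
    Root 26: left subtree has 4 nodes {4, 35, 36, 33}, right has 0 { }.
      Root 4: left subtree has 0 nodes { }, right has 3 {35, 36, 33}.
        Root 33: left subtree has 2 nodes {35, 36}, right has 0 { }.
          Root 36: left subtree has 1 node {35}, right has 0 { }.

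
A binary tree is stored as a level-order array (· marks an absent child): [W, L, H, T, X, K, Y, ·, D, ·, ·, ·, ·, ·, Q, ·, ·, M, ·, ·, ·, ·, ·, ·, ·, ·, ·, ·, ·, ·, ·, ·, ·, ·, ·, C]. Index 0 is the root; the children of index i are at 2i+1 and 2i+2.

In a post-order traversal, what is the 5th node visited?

X

Post-order visits the left subtree, then the right subtree, then the node.
At W: go left to L.
  At L: go left to T.
    At T: no left child.
    At T: go right to D.
      At D: go left to M.
        At M: go left to C.
          C is a leaf — visit C.
        At M: no right child.
        Visit M.
      At D: no right child.
      Visit D.
    Visit T.
  At L: go right to X.
    X is a leaf — visit X.
  Visit L.
At W: go right to H.
  At H: go left to K.
    K is a leaf — visit K.
  At H: go right to Y.
    At Y: no left child.
    At Y: go right to Q.
      Q is a leaf — visit Q.
    Visit Y.
  Visit H.
Visit W.
Full post-order sequence: C, M, D, T, X, L, K, Q, Y, H, W.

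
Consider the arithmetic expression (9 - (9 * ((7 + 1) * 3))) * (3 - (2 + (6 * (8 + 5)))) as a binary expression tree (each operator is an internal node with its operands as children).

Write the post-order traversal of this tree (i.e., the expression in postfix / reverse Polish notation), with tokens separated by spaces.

Post-order on an expression tree gives postfix notation: for each operator, emit left operand, right operand, then the operator.

9 9 7 1 + 3 * * - 3 2 6 8 5 + * + - *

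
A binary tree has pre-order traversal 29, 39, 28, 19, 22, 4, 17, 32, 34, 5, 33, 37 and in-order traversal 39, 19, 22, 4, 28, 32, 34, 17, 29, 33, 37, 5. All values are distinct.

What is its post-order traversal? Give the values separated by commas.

4, 22, 19, 34, 32, 17, 28, 39, 37, 33, 5, 29

The first element of pre-order is the root; it splits in-order into left and right subtrees.
Root 29: left subtree has 8 nodes {39, 19, 22, 4, 28, 32, 34, 17}, right has 3 {33, 37, 5}.
  Root 39: left subtree has 0 nodes { }, right has 7 {19, 22, 4, 28, 32, 34, 17}.
    Root 28: left subtree has 3 nodes {19, 22, 4}, right has 3 {32, 34, 17}.
      Root 19: left subtree has 0 nodes { }, right has 2 {22, 4}.
        Root 22: left subtree has 0 nodes { }, right has 1 {4}.
      Root 17: left subtree has 2 nodes {32, 34}, right has 0 { }.
        Root 32: left subtree has 0 nodes { }, right has 1 {34}.
  Root 5: left subtree has 2 nodes {33, 37}, right has 0 { }.
    Root 33: left subtree has 0 nodes { }, right has 1 {37}.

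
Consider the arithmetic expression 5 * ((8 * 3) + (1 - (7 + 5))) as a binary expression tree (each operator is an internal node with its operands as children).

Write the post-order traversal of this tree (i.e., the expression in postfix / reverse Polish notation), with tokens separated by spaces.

5 8 3 * 1 7 5 + - + *

Post-order on an expression tree gives postfix notation: for each operator, emit left operand, right operand, then the operator.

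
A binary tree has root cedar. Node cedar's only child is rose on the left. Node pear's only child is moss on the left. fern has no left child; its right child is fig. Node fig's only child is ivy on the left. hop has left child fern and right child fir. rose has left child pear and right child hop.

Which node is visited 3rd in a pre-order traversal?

Pre-order visits the node, then its left subtree, then its right subtree.
Visit cedar.
At cedar: go left to rose.
  Visit rose.
  At rose: go left to pear.
    Visit pear.
    At pear: go left to moss.
      moss is a leaf — visit moss.
    At pear: no right child.
  At rose: go right to hop.
    Visit hop.
    At hop: go left to fern.
      Visit fern.
      At fern: no left child.
      At fern: go right to fig.
        Visit fig.
        At fig: go left to ivy.
          ivy is a leaf — visit ivy.
        At fig: no right child.
    At hop: go right to fir.
      fir is a leaf — visit fir.
At cedar: no right child.
Full pre-order sequence: cedar, rose, pear, moss, hop, fern, fig, ivy, fir.

pear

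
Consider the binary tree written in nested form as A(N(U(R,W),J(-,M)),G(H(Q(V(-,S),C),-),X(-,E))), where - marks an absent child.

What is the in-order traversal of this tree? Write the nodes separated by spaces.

In-order visits the left subtree, then the node, then the right subtree.
At A: go left to N.
  At N: go left to U.
    At U: go left to R.
      R is a leaf — visit R.
    Visit U.
    At U: go right to W.
      W is a leaf — visit W.
  Visit N.
  At N: go right to J.
    At J: no left child.
    Visit J.
    At J: go right to M.
      M is a leaf — visit M.
Visit A.
At A: go right to G.
  At G: go left to H.
    At H: go left to Q.
      At Q: go left to V.
        At V: no left child.
        Visit V.
        At V: go right to S.
          S is a leaf — visit S.
      Visit Q.
      At Q: go right to C.
        C is a leaf — visit C.
    Visit H.
    At H: no right child.
  Visit G.
  At G: go right to X.
    At X: no left child.
    Visit X.
    At X: go right to E.
      E is a leaf — visit E.

R U W N J M A V S Q C H G X E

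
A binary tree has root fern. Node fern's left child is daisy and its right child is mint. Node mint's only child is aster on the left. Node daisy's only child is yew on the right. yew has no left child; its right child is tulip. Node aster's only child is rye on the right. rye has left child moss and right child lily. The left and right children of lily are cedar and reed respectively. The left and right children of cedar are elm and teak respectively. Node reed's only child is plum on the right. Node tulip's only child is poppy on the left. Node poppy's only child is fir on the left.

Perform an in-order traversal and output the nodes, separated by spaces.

In-order visits the left subtree, then the node, then the right subtree.
At fern: go left to daisy.
  At daisy: no left child.
  Visit daisy.
  At daisy: go right to yew.
    At yew: no left child.
    Visit yew.
    At yew: go right to tulip.
      At tulip: go left to poppy.
        At poppy: go left to fir.
          fir is a leaf — visit fir.
        Visit poppy.
        At poppy: no right child.
      Visit tulip.
      At tulip: no right child.
Visit fern.
At fern: go right to mint.
  At mint: go left to aster.
    At aster: no left child.
    Visit aster.
    At aster: go right to rye.
      At rye: go left to moss.
        moss is a leaf — visit moss.
      Visit rye.
      At rye: go right to lily.
        At lily: go left to cedar.
          At cedar: go left to elm.
            elm is a leaf — visit elm.
          Visit cedar.
          At cedar: go right to teak.
            teak is a leaf — visit teak.
        Visit lily.
        At lily: go right to reed.
          At reed: no left child.
          Visit reed.
          At reed: go right to plum.
            plum is a leaf — visit plum.
  Visit mint.
  At mint: no right child.

daisy yew fir poppy tulip fern aster moss rye elm cedar teak lily reed plum mint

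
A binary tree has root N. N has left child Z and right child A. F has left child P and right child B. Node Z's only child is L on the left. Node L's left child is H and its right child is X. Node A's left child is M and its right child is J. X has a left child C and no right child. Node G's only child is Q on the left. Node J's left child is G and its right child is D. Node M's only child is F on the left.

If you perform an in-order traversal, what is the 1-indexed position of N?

6

In-order visits the left subtree, then the node, then the right subtree.
At N: go left to Z.
  At Z: go left to L.
    At L: go left to H.
      H is a leaf — visit H.
    Visit L.
    At L: go right to X.
      At X: go left to C.
        C is a leaf — visit C.
      Visit X.
      At X: no right child.
  Visit Z.
  At Z: no right child.
Visit N.
At N: go right to A.
  At A: go left to M.
    At M: go left to F.
      At F: go left to P.
        P is a leaf — visit P.
      Visit F.
      At F: go right to B.
        B is a leaf — visit B.
    Visit M.
    At M: no right child.
  Visit A.
  At A: go right to J.
    At J: go left to G.
      At G: go left to Q.
        Q is a leaf — visit Q.
      Visit G.
      At G: no right child.
    Visit J.
    At J: go right to D.
      D is a leaf — visit D.
Full in-order sequence: H, L, C, X, Z, N, P, F, B, M, A, Q, G, J, D.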